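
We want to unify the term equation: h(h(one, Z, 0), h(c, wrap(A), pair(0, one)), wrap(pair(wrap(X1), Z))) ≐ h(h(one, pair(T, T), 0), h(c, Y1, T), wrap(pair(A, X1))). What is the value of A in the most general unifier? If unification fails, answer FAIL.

Decompose h/3: h(one, Z, 0) ≐ h(one, pair(T, T), 0),  h(c, wrap(A), pair(0, one)) ≐ h(c, Y1, T),  wrap(pair(wrap(X1), Z)) ≐ wrap(pair(A, X1)).
Decompose h/3: one ≐ one,  Z ≐ pair(T, T),  0 ≐ 0.
Delete trivial equation one ≐ one.
Bind Z := pair(T, T); substituting into the one remaining equation that mentions Z gives: wrap(pair(wrap(X1), pair(T, T))) ≐ wrap(pair(A, X1)).
Delete trivial equation 0 ≐ 0.
Decompose h/3: c ≐ c,  wrap(A) ≐ Y1,  pair(0, one) ≐ T.
Delete trivial equation c ≐ c.
Bind Y1 := wrap(A); no other remaining equation mentions Y1.
Bind T := pair(0, one); substituting into the remaining equation gives: wrap(pair(wrap(X1), pair(pair(0, one), pair(0, one)))) ≐ wrap(pair(A, X1)). Substituting into the earlier binding gives Z := pair(pair(0, one), pair(0, one)).
Decompose wrap/1: pair(wrap(X1), pair(pair(0, one), pair(0, one))) ≐ pair(A, X1).
Decompose pair/2: wrap(X1) ≐ A,  pair(pair(0, one), pair(0, one)) ≐ X1.
Bind A := wrap(X1); no other remaining equation mentions A. Substituting into the earlier binding gives Y1 := wrap(wrap(X1)).
Bind X1 := pair(pair(0, one), pair(0, one)). Substituting into the earlier bindings gives Y1 := wrap(wrap(pair(pair(0, one), pair(0, one)))), A := wrap(pair(pair(0, one), pair(0, one))).
MGU = { Z := pair(pair(0, one), pair(0, one)), Y1 := wrap(wrap(pair(pair(0, one), pair(0, one)))), T := pair(0, one), A := wrap(pair(pair(0, one), pair(0, one))), X1 := pair(pair(0, one), pair(0, one)) }, so A := wrap(pair(pair(0, one), pair(0, one))).

wrap(pair(pair(0, one), pair(0, one)))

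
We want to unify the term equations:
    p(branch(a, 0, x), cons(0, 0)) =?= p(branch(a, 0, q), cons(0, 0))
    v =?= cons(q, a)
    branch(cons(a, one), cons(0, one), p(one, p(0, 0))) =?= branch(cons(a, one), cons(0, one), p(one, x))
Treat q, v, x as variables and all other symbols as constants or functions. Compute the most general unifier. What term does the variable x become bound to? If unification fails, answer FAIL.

p(0, 0)

Decompose p/2: branch(a, 0, x) =?= branch(a, 0, q),  cons(0, 0) =?= cons(0, 0).
Decompose branch/3: a =?= a,  0 =?= 0,  x =?= q.
Delete trivial equation a =?= a.
Delete trivial equation 0 =?= 0.
Bind x := q; substituting into the one remaining equation that mentions x gives: branch(cons(a, one), cons(0, one), p(one, p(0, 0))) =?= branch(cons(a, one), cons(0, one), p(one, q)).
Delete trivial equation cons(0, 0) =?= cons(0, 0).
Bind v := cons(q, a); no other remaining equation mentions v.
Decompose branch/3: cons(a, one) =?= cons(a, one),  cons(0, one) =?= cons(0, one),  p(one, p(0, 0)) =?= p(one, q).
Delete trivial equation cons(a, one) =?= cons(a, one).
Delete trivial equation cons(0, one) =?= cons(0, one).
Decompose p/2: one =?= one,  p(0, 0) =?= q.
Delete trivial equation one =?= one.
Bind q := p(0, 0). Substituting into the earlier bindings gives x := p(0, 0), v := cons(p(0, 0), a).
MGU = { x ↦ p(0, 0), v ↦ cons(p(0, 0), a), q ↦ p(0, 0) }, so x ↦ p(0, 0).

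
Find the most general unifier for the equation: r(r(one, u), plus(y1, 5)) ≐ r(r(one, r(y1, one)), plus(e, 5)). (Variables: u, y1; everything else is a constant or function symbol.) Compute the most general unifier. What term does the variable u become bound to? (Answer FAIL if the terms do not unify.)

r(e, one)

Decompose r/2: r(one, u) ≐ r(one, r(y1, one)),  plus(y1, 5) ≐ plus(e, 5).
Decompose r/2: one ≐ one,  u ≐ r(y1, one).
Delete trivial equation one ≐ one.
Bind u := r(y1, one); no other remaining equation mentions u.
Decompose plus/2: y1 ≐ e,  5 ≐ 5.
Bind y1 := e; no other remaining equation mentions y1. Substituting into the earlier binding gives u := r(e, one).
Delete trivial equation 5 ≐ 5.
MGU = { u -> r(e, one), y1 -> e }, so u -> r(e, one).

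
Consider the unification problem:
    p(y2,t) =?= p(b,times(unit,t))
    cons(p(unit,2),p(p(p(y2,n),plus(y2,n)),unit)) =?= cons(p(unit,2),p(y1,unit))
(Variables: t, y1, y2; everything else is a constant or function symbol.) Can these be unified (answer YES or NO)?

Decompose p/2: y2 =?= b,  t =?= times(unit,t).
Bind y2 := b; substituting into the one remaining equation that mentions y2 gives: cons(p(unit,2),p(p(p(b,n),plus(b,n)),unit)) =?= cons(p(unit,2),p(y1,unit)).
Occurs check fails: t occurs in times(unit,t); the equation t =?= times(unit,t) has no finite solution.

NO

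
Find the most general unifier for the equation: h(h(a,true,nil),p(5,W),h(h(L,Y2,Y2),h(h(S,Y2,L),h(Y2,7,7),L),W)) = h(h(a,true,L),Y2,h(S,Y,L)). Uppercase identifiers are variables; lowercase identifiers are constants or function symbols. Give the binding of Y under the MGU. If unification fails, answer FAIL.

Decompose h/3: h(a,true,nil) = h(a,true,L),  p(5,W) = Y2,  h(h(L,Y2,Y2),h(h(S,Y2,L),h(Y2,7,7),L),W) = h(S,Y,L).
Decompose h/3: a = a,  true = true,  nil = L.
Delete trivial equation a = a.
Delete trivial equation true = true.
Bind L := nil; substituting into the one remaining equation that mentions L gives: h(h(nil,Y2,Y2),h(h(S,Y2,nil),h(Y2,7,7),nil),W) = h(S,Y,nil).
Bind Y2 := p(5,W); substituting into the remaining equation gives: h(h(nil,p(5,W),p(5,W)),h(h(S,p(5,W),nil),h(p(5,W),7,7),nil),W) = h(S,Y,nil).
Decompose h/3: h(nil,p(5,W),p(5,W)) = S,  h(h(S,p(5,W),nil),h(p(5,W),7,7),nil) = Y,  W = nil.
Bind S := h(nil,p(5,W),p(5,W)); substituting into the one remaining equation that mentions S gives: h(h(h(nil,p(5,W),p(5,W)),p(5,W),nil),h(p(5,W),7,7),nil) = Y.
Bind Y := h(h(h(nil,p(5,W),p(5,W)),p(5,W),nil),h(p(5,W),7,7),nil); no other remaining equation mentions Y.
Bind W := nil. Substituting into the earlier bindings gives Y2 := p(5,nil), S := h(nil,p(5,nil),p(5,nil)), Y := h(h(h(nil,p(5,nil),p(5,nil)),p(5,nil),nil),h(p(5,nil),7,7),nil).
MGU = { L ↦ nil, Y2 ↦ p(5,nil), S ↦ h(nil,p(5,nil),p(5,nil)), Y ↦ h(h(h(nil,p(5,nil),p(5,nil)),p(5,nil),nil),h(p(5,nil),7,7),nil), W ↦ nil }, so Y ↦ h(h(h(nil,p(5,nil),p(5,nil)),p(5,nil),nil),h(p(5,nil),7,7),nil).

h(h(h(nil,p(5,nil),p(5,nil)),p(5,nil),nil),h(p(5,nil),7,7),nil)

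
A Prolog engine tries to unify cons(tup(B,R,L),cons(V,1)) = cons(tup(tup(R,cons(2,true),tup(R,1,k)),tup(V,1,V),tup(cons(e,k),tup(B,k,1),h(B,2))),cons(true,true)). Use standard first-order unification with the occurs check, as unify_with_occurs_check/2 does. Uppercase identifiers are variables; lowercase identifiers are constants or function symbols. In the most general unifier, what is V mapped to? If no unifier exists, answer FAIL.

Decompose cons/2: tup(B,R,L) = tup(tup(R,cons(2,true),tup(R,1,k)),tup(V,1,V),tup(cons(e,k),tup(B,k,1),h(B,2))),  cons(V,1) = cons(true,true).
Decompose tup/3: B = tup(R,cons(2,true),tup(R,1,k)),  R = tup(V,1,V),  L = tup(cons(e,k),tup(B,k,1),h(B,2)).
Bind B := tup(R,cons(2,true),tup(R,1,k)); substituting into the one remaining equation that mentions B gives: L = tup(cons(e,k),tup(tup(R,cons(2,true),tup(R,1,k)),k,1),h(tup(R,cons(2,true),tup(R,1,k)),2)).
Bind R := tup(V,1,V); substituting into the one remaining equation that mentions R gives: L = tup(cons(e,k),tup(tup(tup(V,1,V),cons(2,true),tup(tup(V,1,V),1,k)),k,1),h(tup(tup(V,1,V),cons(2,true),tup(tup(V,1,V),1,k)),2)). Substituting into the earlier binding gives B := tup(tup(V,1,V),cons(2,true),tup(tup(V,1,V),1,k)).
Bind L := tup(cons(e,k),tup(tup(tup(V,1,V),cons(2,true),tup(tup(V,1,V),1,k)),k,1),h(tup(tup(V,1,V),cons(2,true),tup(tup(V,1,V),1,k)),2)); no other remaining equation mentions L.
Decompose cons/2: V = true,  1 = true.
Bind V := true; no other remaining equation mentions V. Substituting into the earlier bindings gives B := tup(tup(true,1,true),cons(2,true),tup(tup(true,1,true),1,k)), R := tup(true,1,true), L := tup(cons(e,k),tup(tup(tup(true,1,true),cons(2,true),tup(tup(true,1,true),1,k)),k,1),h(tup(tup(true,1,true),cons(2,true),tup(tup(true,1,true),1,k)),2)).
Clash: constants 1 and true differ; no unifier exists.

FAIL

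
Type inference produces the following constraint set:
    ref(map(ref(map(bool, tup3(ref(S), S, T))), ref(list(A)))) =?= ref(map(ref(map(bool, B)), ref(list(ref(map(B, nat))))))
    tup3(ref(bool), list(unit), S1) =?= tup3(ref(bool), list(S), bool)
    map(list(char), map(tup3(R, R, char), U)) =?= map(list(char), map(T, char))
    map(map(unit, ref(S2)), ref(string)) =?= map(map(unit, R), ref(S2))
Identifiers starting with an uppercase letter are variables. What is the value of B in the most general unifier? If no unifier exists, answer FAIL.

tup3(ref(unit), unit, tup3(ref(string), ref(string), char))

Decompose ref/1: map(ref(map(bool, tup3(ref(S), S, T))), ref(list(A))) =?= map(ref(map(bool, B)), ref(list(ref(map(B, nat))))).
Decompose map/2: ref(map(bool, tup3(ref(S), S, T))) =?= ref(map(bool, B)),  ref(list(A)) =?= ref(list(ref(map(B, nat)))).
Decompose ref/1: map(bool, tup3(ref(S), S, T)) =?= map(bool, B).
Decompose map/2: bool =?= bool,  tup3(ref(S), S, T) =?= B.
Delete trivial equation bool =?= bool.
Bind B := tup3(ref(S), S, T); substituting into the one remaining equation that mentions B gives: ref(list(A)) =?= ref(list(ref(map(tup3(ref(S), S, T), nat)))).
Decompose ref/1: list(A) =?= list(ref(map(tup3(ref(S), S, T), nat))).
Decompose list/1: A =?= ref(map(tup3(ref(S), S, T), nat)).
Bind A := ref(map(tup3(ref(S), S, T), nat)); no other remaining equation mentions A.
Decompose tup3/3: ref(bool) =?= ref(bool),  list(unit) =?= list(S),  S1 =?= bool.
Delete trivial equation ref(bool) =?= ref(bool).
Decompose list/1: unit =?= S.
Bind S := unit; no other remaining equation mentions S. Substituting into the earlier bindings gives B := tup3(ref(unit), unit, T), A := ref(map(tup3(ref(unit), unit, T), nat)).
Bind S1 := bool; no other remaining equation mentions S1.
Decompose map/2: list(char) =?= list(char),  map(tup3(R, R, char), U) =?= map(T, char).
Delete trivial equation list(char) =?= list(char).
Decompose map/2: tup3(R, R, char) =?= T,  U =?= char.
Bind T := tup3(R, R, char); no other remaining equation mentions T. Substituting into the earlier bindings gives B := tup3(ref(unit), unit, tup3(R, R, char)), A := ref(map(tup3(ref(unit), unit, tup3(R, R, char)), nat)).
Bind U := char; no other remaining equation mentions U.
Decompose map/2: map(unit, ref(S2)) =?= map(unit, R),  ref(string) =?= ref(S2).
Decompose map/2: unit =?= unit,  ref(S2) =?= R.
Delete trivial equation unit =?= unit.
Bind R := ref(S2); no other remaining equation mentions R. Substituting into the earlier bindings gives B := tup3(ref(unit), unit, tup3(ref(S2), ref(S2), char)), A := ref(map(tup3(ref(unit), unit, tup3(ref(S2), ref(S2), char)), nat)), T := tup3(ref(S2), ref(S2), char).
Decompose ref/1: string =?= S2.
Bind S2 := string. Substituting into the earlier bindings gives B := tup3(ref(unit), unit, tup3(ref(string), ref(string), char)), A := ref(map(tup3(ref(unit), unit, tup3(ref(string), ref(string), char)), nat)), T := tup3(ref(string), ref(string), char), R := ref(string).
MGU = { B ↦ tup3(ref(unit), unit, tup3(ref(string), ref(string), char)), A ↦ ref(map(tup3(ref(unit), unit, tup3(ref(string), ref(string), char)), nat)), S ↦ unit, S1 ↦ bool, T ↦ tup3(ref(string), ref(string), char), U ↦ char, R ↦ ref(string), S2 ↦ string }, so B ↦ tup3(ref(unit), unit, tup3(ref(string), ref(string), char)).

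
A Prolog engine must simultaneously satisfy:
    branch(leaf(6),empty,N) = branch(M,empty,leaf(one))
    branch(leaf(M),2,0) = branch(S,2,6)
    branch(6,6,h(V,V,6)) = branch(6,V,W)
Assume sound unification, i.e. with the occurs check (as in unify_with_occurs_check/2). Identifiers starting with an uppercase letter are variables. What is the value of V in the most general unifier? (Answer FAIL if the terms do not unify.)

Decompose branch/3: leaf(6) = M,  empty = empty,  N = leaf(one).
Bind M := leaf(6); substituting into the one remaining equation that mentions M gives: branch(leaf(leaf(6)),2,0) = branch(S,2,6).
Delete trivial equation empty = empty.
Bind N := leaf(one); no other remaining equation mentions N.
Decompose branch/3: leaf(leaf(6)) = S,  2 = 2,  0 = 6.
Bind S := leaf(leaf(6)); no other remaining equation mentions S.
Delete trivial equation 2 = 2.
Clash: constants 0 and 6 differ; no unifier exists.

FAIL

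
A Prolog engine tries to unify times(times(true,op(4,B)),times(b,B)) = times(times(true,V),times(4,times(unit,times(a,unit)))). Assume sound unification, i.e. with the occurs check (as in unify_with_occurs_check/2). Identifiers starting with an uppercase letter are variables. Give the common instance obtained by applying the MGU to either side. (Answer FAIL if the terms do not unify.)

Decompose times/2: times(true,op(4,B)) = times(true,V),  times(b,B) = times(4,times(unit,times(a,unit))).
Decompose times/2: true = true,  op(4,B) = V.
Delete trivial equation true = true.
Bind V := op(4,B); no other remaining equation mentions V.
Decompose times/2: b = 4,  B = times(unit,times(a,unit)).
Clash: constants b and 4 differ; no unifier exists.

FAIL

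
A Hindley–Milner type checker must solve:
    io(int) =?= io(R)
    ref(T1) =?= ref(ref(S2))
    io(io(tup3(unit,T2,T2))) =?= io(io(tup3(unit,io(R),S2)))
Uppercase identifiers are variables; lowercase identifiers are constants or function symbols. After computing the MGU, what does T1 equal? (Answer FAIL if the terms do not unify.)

ref(io(int))

Decompose io/1: int =?= R.
Bind R := int; substituting into the one remaining equation that mentions R gives: io(io(tup3(unit,T2,T2))) =?= io(io(tup3(unit,io(int),S2))).
Decompose ref/1: T1 =?= ref(S2).
Bind T1 := ref(S2); no other remaining equation mentions T1.
Decompose io/1: io(tup3(unit,T2,T2)) =?= io(tup3(unit,io(int),S2)).
Decompose io/1: tup3(unit,T2,T2) =?= tup3(unit,io(int),S2).
Decompose tup3/3: unit =?= unit,  T2 =?= io(int),  T2 =?= S2.
Delete trivial equation unit =?= unit.
Bind T2 := io(int); substituting into the remaining equation gives: io(int) =?= S2.
Bind S2 := io(int). Substituting into the earlier binding gives T1 := ref(io(int)).
MGU = { R := int, T1 := ref(io(int)), T2 := io(int), S2 := io(int) }, so T1 := ref(io(int)).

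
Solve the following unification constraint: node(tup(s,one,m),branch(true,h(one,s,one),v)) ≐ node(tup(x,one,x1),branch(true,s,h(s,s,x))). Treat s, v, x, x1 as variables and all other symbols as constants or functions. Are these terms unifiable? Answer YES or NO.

NO

Decompose node/2: tup(s,one,m) ≐ tup(x,one,x1),  branch(true,h(one,s,one),v) ≐ branch(true,s,h(s,s,x)).
Decompose tup/3: s ≐ x,  one ≐ one,  m ≐ x1.
Bind s := x; substituting into the one remaining equation that mentions s gives: branch(true,h(one,x,one),v) ≐ branch(true,x,h(x,x,x)).
Delete trivial equation one ≐ one.
Bind x1 := m; no other remaining equation mentions x1.
Decompose branch/3: true ≐ true,  h(one,x,one) ≐ x,  v ≐ h(x,x,x).
Delete trivial equation true ≐ true.
Occurs check fails: x occurs in h(one,x,one); the equation x ≐ h(one,x,one) has no finite solution.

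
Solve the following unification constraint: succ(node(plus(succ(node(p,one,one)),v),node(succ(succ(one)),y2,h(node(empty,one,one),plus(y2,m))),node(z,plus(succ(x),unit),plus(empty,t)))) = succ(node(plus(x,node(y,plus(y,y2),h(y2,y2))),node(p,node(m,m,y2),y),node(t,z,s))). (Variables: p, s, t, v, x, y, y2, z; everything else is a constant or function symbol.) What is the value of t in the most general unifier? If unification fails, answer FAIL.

Decompose succ/1: node(plus(succ(node(p,one,one)),v),node(succ(succ(one)),y2,h(node(empty,one,one),plus(y2,m))),node(z,plus(succ(x),unit),plus(empty,t))) = node(plus(x,node(y,plus(y,y2),h(y2,y2))),node(p,node(m,m,y2),y),node(t,z,s)).
Decompose node/3: plus(succ(node(p,one,one)),v) = plus(x,node(y,plus(y,y2),h(y2,y2))),  node(succ(succ(one)),y2,h(node(empty,one,one),plus(y2,m))) = node(p,node(m,m,y2),y),  node(z,plus(succ(x),unit),plus(empty,t)) = node(t,z,s).
Decompose plus/2: succ(node(p,one,one)) = x,  v = node(y,plus(y,y2),h(y2,y2)).
Bind x := succ(node(p,one,one)); substituting into the one remaining equation that mentions x gives: node(z,plus(succ(succ(node(p,one,one))),unit),plus(empty,t)) = node(t,z,s).
Bind v := node(y,plus(y,y2),h(y2,y2)); no other remaining equation mentions v.
Decompose node/3: succ(succ(one)) = p,  y2 = node(m,m,y2),  h(node(empty,one,one),plus(y2,m)) = y.
Bind p := succ(succ(one)); substituting into the one remaining equation that mentions p gives: node(z,plus(succ(succ(node(succ(succ(one)),one,one))),unit),plus(empty,t)) = node(t,z,s). Substituting into the earlier binding gives x := succ(node(succ(succ(one)),one,one)).
Occurs check fails: y2 occurs in node(m,m,y2); the equation y2 = node(m,m,y2) has no finite solution.

FAIL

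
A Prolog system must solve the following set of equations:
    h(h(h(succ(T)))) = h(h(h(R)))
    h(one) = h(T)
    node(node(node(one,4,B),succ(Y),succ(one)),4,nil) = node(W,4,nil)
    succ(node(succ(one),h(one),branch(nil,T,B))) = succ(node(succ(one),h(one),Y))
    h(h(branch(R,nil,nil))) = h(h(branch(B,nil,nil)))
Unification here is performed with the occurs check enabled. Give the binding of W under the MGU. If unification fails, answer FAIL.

node(node(one,4,succ(one)),succ(branch(nil,one,succ(one))),succ(one))

Decompose h/1: h(h(succ(T))) = h(h(R)).
Decompose h/1: h(succ(T)) = h(R).
Decompose h/1: succ(T) = R.
Bind R := succ(T); substituting into the one remaining equation that mentions R gives: h(h(branch(succ(T),nil,nil))) = h(h(branch(B,nil,nil))).
Decompose h/1: one = T.
Bind T := one; substituting into the 2 remaining equations that mention T gives: succ(node(succ(one),h(one),branch(nil,one,B))) = succ(node(succ(one),h(one),Y)),  h(h(branch(succ(one),nil,nil))) = h(h(branch(B,nil,nil))). Substituting into the earlier binding gives R := succ(one).
Decompose node/3: node(node(one,4,B),succ(Y),succ(one)) = W,  4 = 4,  nil = nil.
Bind W := node(node(one,4,B),succ(Y),succ(one)); no other remaining equation mentions W.
Delete trivial equation 4 = 4.
Delete trivial equation nil = nil.
Decompose succ/1: node(succ(one),h(one),branch(nil,one,B)) = node(succ(one),h(one),Y).
Decompose node/3: succ(one) = succ(one),  h(one) = h(one),  branch(nil,one,B) = Y.
Delete trivial equation succ(one) = succ(one).
Delete trivial equation h(one) = h(one).
Bind Y := branch(nil,one,B); no other remaining equation mentions Y. Substituting into the earlier binding gives W := node(node(one,4,B),succ(branch(nil,one,B)),succ(one)).
Decompose h/1: h(branch(succ(one),nil,nil)) = h(branch(B,nil,nil)).
Decompose h/1: branch(succ(one),nil,nil) = branch(B,nil,nil).
Decompose branch/3: succ(one) = B,  nil = nil,  nil = nil.
Bind B := succ(one); no other remaining equation mentions B. Substituting into the earlier bindings gives W := node(node(one,4,succ(one)),succ(branch(nil,one,succ(one))),succ(one)), Y := branch(nil,one,succ(one)).
Delete trivial equation nil = nil.
Delete trivial equation nil = nil.
MGU = { R = succ(one), T = one, W = node(node(one,4,succ(one)),succ(branch(nil,one,succ(one))),succ(one)), Y = branch(nil,one,succ(one)), B = succ(one) }, so W = node(node(one,4,succ(one)),succ(branch(nil,one,succ(one))),succ(one)).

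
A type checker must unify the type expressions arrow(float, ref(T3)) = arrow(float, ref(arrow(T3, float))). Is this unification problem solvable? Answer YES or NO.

Decompose arrow/2: float = float,  ref(T3) = ref(arrow(T3, float)).
Delete trivial equation float = float.
Decompose ref/1: T3 = arrow(T3, float).
Occurs check fails: T3 occurs in arrow(T3, float); the equation T3 = arrow(T3, float) has no finite solution.

NO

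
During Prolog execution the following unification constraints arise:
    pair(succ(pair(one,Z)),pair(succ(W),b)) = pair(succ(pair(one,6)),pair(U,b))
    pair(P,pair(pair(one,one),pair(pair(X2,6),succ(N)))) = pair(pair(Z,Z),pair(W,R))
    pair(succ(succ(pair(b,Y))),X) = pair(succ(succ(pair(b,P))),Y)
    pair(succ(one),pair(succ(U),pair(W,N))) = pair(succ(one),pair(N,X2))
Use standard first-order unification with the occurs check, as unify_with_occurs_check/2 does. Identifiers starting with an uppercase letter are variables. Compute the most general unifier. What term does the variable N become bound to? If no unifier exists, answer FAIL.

succ(succ(pair(one,one)))

Decompose pair/2: succ(pair(one,Z)) = succ(pair(one,6)),  pair(succ(W),b) = pair(U,b).
Decompose succ/1: pair(one,Z) = pair(one,6).
Decompose pair/2: one = one,  Z = 6.
Delete trivial equation one = one.
Bind Z := 6; substituting into the one remaining equation that mentions Z gives: pair(P,pair(pair(one,one),pair(pair(X2,6),succ(N)))) = pair(pair(6,6),pair(W,R)).
Decompose pair/2: succ(W) = U,  b = b.
Bind U := succ(W); substituting into the one remaining equation that mentions U gives: pair(succ(one),pair(succ(succ(W)),pair(W,N))) = pair(succ(one),pair(N,X2)).
Delete trivial equation b = b.
Decompose pair/2: P = pair(6,6),  pair(pair(one,one),pair(pair(X2,6),succ(N))) = pair(W,R).
Bind P := pair(6,6); substituting into the one remaining equation that mentions P gives: pair(succ(succ(pair(b,Y))),X) = pair(succ(succ(pair(b,pair(6,6)))),Y).
Decompose pair/2: pair(one,one) = W,  pair(pair(X2,6),succ(N)) = R.
Bind W := pair(one,one); substituting into the one remaining equation that mentions W gives: pair(succ(one),pair(succ(succ(pair(one,one))),pair(pair(one,one),N))) = pair(succ(one),pair(N,X2)). Substituting into the earlier binding gives U := succ(pair(one,one)).
Bind R := pair(pair(X2,6),succ(N)); no other remaining equation mentions R.
Decompose pair/2: succ(succ(pair(b,Y))) = succ(succ(pair(b,pair(6,6)))),  X = Y.
Decompose succ/1: succ(pair(b,Y)) = succ(pair(b,pair(6,6))).
Decompose succ/1: pair(b,Y) = pair(b,pair(6,6)).
Decompose pair/2: b = b,  Y = pair(6,6).
Delete trivial equation b = b.
Bind Y := pair(6,6); substituting into the one remaining equation that mentions Y gives: X = pair(6,6).
Bind X := pair(6,6); no other remaining equation mentions X.
Decompose pair/2: succ(one) = succ(one),  pair(succ(succ(pair(one,one))),pair(pair(one,one),N)) = pair(N,X2).
Delete trivial equation succ(one) = succ(one).
Decompose pair/2: succ(succ(pair(one,one))) = N,  pair(pair(one,one),N) = X2.
Bind N := succ(succ(pair(one,one))); substituting into the remaining equation gives: pair(pair(one,one),succ(succ(pair(one,one)))) = X2. Substituting into the earlier binding gives R := pair(pair(X2,6),succ(succ(succ(pair(one,one))))).
Bind X2 := pair(pair(one,one),succ(succ(pair(one,one)))). Substituting into the earlier binding gives R := pair(pair(pair(pair(one,one),succ(succ(pair(one,one)))),6),succ(succ(succ(pair(one,one))))).
MGU = { Z -> 6, U -> succ(pair(one,one)), P -> pair(6,6), W -> pair(one,one), R -> pair(pair(pair(pair(one,one),succ(succ(pair(one,one)))),6),succ(succ(succ(pair(one,one))))), Y -> pair(6,6), X -> pair(6,6), N -> succ(succ(pair(one,one))), X2 -> pair(pair(one,one),succ(succ(pair(one,one)))) }, so N -> succ(succ(pair(one,one))).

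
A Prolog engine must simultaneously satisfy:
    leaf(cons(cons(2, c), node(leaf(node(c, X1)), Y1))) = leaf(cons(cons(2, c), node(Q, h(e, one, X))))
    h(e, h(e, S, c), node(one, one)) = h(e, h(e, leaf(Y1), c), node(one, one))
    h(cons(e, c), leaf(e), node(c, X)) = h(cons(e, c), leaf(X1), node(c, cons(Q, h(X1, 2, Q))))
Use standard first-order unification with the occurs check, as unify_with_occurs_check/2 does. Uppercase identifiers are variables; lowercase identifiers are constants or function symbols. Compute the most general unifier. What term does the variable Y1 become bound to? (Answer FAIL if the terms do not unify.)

h(e, one, cons(leaf(node(c, e)), h(e, 2, leaf(node(c, e)))))

Decompose leaf/1: cons(cons(2, c), node(leaf(node(c, X1)), Y1)) = cons(cons(2, c), node(Q, h(e, one, X))).
Decompose cons/2: cons(2, c) = cons(2, c),  node(leaf(node(c, X1)), Y1) = node(Q, h(e, one, X)).
Delete trivial equation cons(2, c) = cons(2, c).
Decompose node/2: leaf(node(c, X1)) = Q,  Y1 = h(e, one, X).
Bind Q := leaf(node(c, X1)); substituting into the one remaining equation that mentions Q gives: h(cons(e, c), leaf(e), node(c, X)) = h(cons(e, c), leaf(X1), node(c, cons(leaf(node(c, X1)), h(X1, 2, leaf(node(c, X1)))))).
Bind Y1 := h(e, one, X); substituting into the one remaining equation that mentions Y1 gives: h(e, h(e, S, c), node(one, one)) = h(e, h(e, leaf(h(e, one, X)), c), node(one, one)).
Decompose h/3: e = e,  h(e, S, c) = h(e, leaf(h(e, one, X)), c),  node(one, one) = node(one, one).
Delete trivial equation e = e.
Decompose h/3: e = e,  S = leaf(h(e, one, X)),  c = c.
Delete trivial equation e = e.
Bind S := leaf(h(e, one, X)); no other remaining equation mentions S.
Delete trivial equation c = c.
Delete trivial equation node(one, one) = node(one, one).
Decompose h/3: cons(e, c) = cons(e, c),  leaf(e) = leaf(X1),  node(c, X) = node(c, cons(leaf(node(c, X1)), h(X1, 2, leaf(node(c, X1))))).
Delete trivial equation cons(e, c) = cons(e, c).
Decompose leaf/1: e = X1.
Bind X1 := e; substituting into the remaining equation gives: node(c, X) = node(c, cons(leaf(node(c, e)), h(e, 2, leaf(node(c, e))))). Substituting into the earlier binding gives Q := leaf(node(c, e)).
Decompose node/2: c = c,  X = cons(leaf(node(c, e)), h(e, 2, leaf(node(c, e)))).
Delete trivial equation c = c.
Bind X := cons(leaf(node(c, e)), h(e, 2, leaf(node(c, e)))). Substituting into the earlier bindings gives Y1 := h(e, one, cons(leaf(node(c, e)), h(e, 2, leaf(node(c, e))))), S := leaf(h(e, one, cons(leaf(node(c, e)), h(e, 2, leaf(node(c, e)))))).
MGU = { Q = leaf(node(c, e)), Y1 = h(e, one, cons(leaf(node(c, e)), h(e, 2, leaf(node(c, e))))), S = leaf(h(e, one, cons(leaf(node(c, e)), h(e, 2, leaf(node(c, e)))))), X1 = e, X = cons(leaf(node(c, e)), h(e, 2, leaf(node(c, e)))) }, so Y1 = h(e, one, cons(leaf(node(c, e)), h(e, 2, leaf(node(c, e))))).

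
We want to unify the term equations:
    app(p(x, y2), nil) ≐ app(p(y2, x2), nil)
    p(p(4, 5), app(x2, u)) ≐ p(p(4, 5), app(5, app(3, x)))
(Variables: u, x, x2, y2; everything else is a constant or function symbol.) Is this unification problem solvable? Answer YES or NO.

Decompose app/2: p(x, y2) ≐ p(y2, x2),  nil ≐ nil.
Decompose p/2: x ≐ y2,  y2 ≐ x2.
Bind x := y2; substituting into the one remaining equation that mentions x gives: p(p(4, 5), app(x2, u)) ≐ p(p(4, 5), app(5, app(3, y2))).
Bind y2 := x2; substituting into the one remaining equation that mentions y2 gives: p(p(4, 5), app(x2, u)) ≐ p(p(4, 5), app(5, app(3, x2))). Substituting into the earlier binding gives x := x2.
Delete trivial equation nil ≐ nil.
Decompose p/2: p(4, 5) ≐ p(4, 5),  app(x2, u) ≐ app(5, app(3, x2)).
Delete trivial equation p(4, 5) ≐ p(4, 5).
Decompose app/2: x2 ≐ 5,  u ≐ app(3, x2).
Bind x2 := 5; substituting into the remaining equation gives: u ≐ app(3, 5). Substituting into the earlier bindings gives x := 5, y2 := 5.
Bind u := app(3, 5).
No equations remain and no clash or occurs-check failure arose, so a unifier exists.

YES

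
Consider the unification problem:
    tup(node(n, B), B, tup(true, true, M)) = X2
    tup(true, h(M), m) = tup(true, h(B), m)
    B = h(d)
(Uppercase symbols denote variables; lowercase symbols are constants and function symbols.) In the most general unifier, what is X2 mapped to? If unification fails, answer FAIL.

Bind X2 := tup(node(n, B), B, tup(true, true, M)); no other remaining equation mentions X2.
Decompose tup/3: true = true,  h(M) = h(B),  m = m.
Delete trivial equation true = true.
Decompose h/1: M = B.
Bind M := B; no other remaining equation mentions M. Substituting into the earlier binding gives X2 := tup(node(n, B), B, tup(true, true, B)).
Delete trivial equation m = m.
Bind B := h(d). Substituting into the earlier bindings gives X2 := tup(node(n, h(d)), h(d), tup(true, true, h(d))), M := h(d).
MGU = { X2 ↦ tup(node(n, h(d)), h(d), tup(true, true, h(d))), M ↦ h(d), B ↦ h(d) }, so X2 ↦ tup(node(n, h(d)), h(d), tup(true, true, h(d))).

tup(node(n, h(d)), h(d), tup(true, true, h(d)))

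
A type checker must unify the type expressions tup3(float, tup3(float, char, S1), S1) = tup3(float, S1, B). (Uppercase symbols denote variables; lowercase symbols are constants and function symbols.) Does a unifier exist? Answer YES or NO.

Decompose tup3/3: float = float,  tup3(float, char, S1) = S1,  S1 = B.
Delete trivial equation float = float.
Occurs check fails: S1 occurs in tup3(float, char, S1); the equation S1 = tup3(float, char, S1) has no finite solution.

NO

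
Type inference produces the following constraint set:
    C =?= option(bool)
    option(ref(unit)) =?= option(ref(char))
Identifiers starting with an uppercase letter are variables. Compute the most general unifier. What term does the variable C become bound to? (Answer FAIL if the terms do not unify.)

Bind C := option(bool); no other remaining equation mentions C.
Decompose option/1: ref(unit) =?= ref(char).
Decompose ref/1: unit =?= char.
Clash: constants unit and char differ; no unifier exists.

FAIL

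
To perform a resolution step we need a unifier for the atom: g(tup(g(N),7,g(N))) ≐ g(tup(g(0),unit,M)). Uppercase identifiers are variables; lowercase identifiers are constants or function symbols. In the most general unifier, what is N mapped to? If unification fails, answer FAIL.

Decompose g/1: tup(g(N),7,g(N)) ≐ tup(g(0),unit,M).
Decompose tup/3: g(N) ≐ g(0),  7 ≐ unit,  g(N) ≐ M.
Decompose g/1: N ≐ 0.
Bind N := 0; substituting into the one remaining equation that mentions N gives: g(0) ≐ M.
Clash: constants 7 and unit differ; no unifier exists.

FAIL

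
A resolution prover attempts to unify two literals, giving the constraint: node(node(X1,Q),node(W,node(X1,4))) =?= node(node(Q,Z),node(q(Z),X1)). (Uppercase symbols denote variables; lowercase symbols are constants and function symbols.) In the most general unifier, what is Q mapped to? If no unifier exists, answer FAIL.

FAIL

Decompose node/2: node(X1,Q) =?= node(Q,Z),  node(W,node(X1,4)) =?= node(q(Z),X1).
Decompose node/2: X1 =?= Q,  Q =?= Z.
Bind X1 := Q; substituting into the one remaining equation that mentions X1 gives: node(W,node(Q,4)) =?= node(q(Z),Q).
Bind Q := Z; substituting into the remaining equation gives: node(W,node(Z,4)) =?= node(q(Z),Z). Substituting into the earlier binding gives X1 := Z.
Decompose node/2: W =?= q(Z),  node(Z,4) =?= Z.
Bind W := q(Z); no other remaining equation mentions W.
Occurs check fails: Z occurs in node(Z,4); the equation Z =?= node(Z,4) has no finite solution.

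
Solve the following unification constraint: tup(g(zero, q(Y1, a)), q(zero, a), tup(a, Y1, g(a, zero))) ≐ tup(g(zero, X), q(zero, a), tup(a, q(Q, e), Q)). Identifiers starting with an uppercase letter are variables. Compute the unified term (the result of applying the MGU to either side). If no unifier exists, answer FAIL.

Decompose tup/3: g(zero, q(Y1, a)) ≐ g(zero, X),  q(zero, a) ≐ q(zero, a),  tup(a, Y1, g(a, zero)) ≐ tup(a, q(Q, e), Q).
Decompose g/2: zero ≐ zero,  q(Y1, a) ≐ X.
Delete trivial equation zero ≐ zero.
Bind X := q(Y1, a); no other remaining equation mentions X.
Delete trivial equation q(zero, a) ≐ q(zero, a).
Decompose tup/3: a ≐ a,  Y1 ≐ q(Q, e),  g(a, zero) ≐ Q.
Delete trivial equation a ≐ a.
Bind Y1 := q(Q, e); no other remaining equation mentions Y1. Substituting into the earlier binding gives X := q(q(Q, e), a).
Bind Q := g(a, zero). Substituting into the earlier bindings gives X := q(q(g(a, zero), e), a), Y1 := q(g(a, zero), e).
Applying the MGU to either side gives tup(g(zero, q(q(g(a, zero), e), a)), q(zero, a), tup(a, q(g(a, zero), e), g(a, zero))).

tup(g(zero, q(q(g(a, zero), e), a)), q(zero, a), tup(a, q(g(a, zero), e), g(a, zero)))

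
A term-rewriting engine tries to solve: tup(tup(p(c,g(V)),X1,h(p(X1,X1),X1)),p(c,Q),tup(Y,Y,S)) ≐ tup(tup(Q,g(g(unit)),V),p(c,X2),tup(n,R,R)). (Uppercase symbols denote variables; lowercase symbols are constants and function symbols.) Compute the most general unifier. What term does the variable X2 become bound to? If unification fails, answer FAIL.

Decompose tup/3: tup(p(c,g(V)),X1,h(p(X1,X1),X1)) ≐ tup(Q,g(g(unit)),V),  p(c,Q) ≐ p(c,X2),  tup(Y,Y,S) ≐ tup(n,R,R).
Decompose tup/3: p(c,g(V)) ≐ Q,  X1 ≐ g(g(unit)),  h(p(X1,X1),X1) ≐ V.
Bind Q := p(c,g(V)); substituting into the one remaining equation that mentions Q gives: p(c,p(c,g(V))) ≐ p(c,X2).
Bind X1 := g(g(unit)); substituting into the one remaining equation that mentions X1 gives: h(p(g(g(unit)),g(g(unit))),g(g(unit))) ≐ V.
Bind V := h(p(g(g(unit)),g(g(unit))),g(g(unit))); substituting into the one remaining equation that mentions V gives: p(c,p(c,g(h(p(g(g(unit)),g(g(unit))),g(g(unit)))))) ≐ p(c,X2). Substituting into the earlier binding gives Q := p(c,g(h(p(g(g(unit)),g(g(unit))),g(g(unit))))).
Decompose p/2: c ≐ c,  p(c,g(h(p(g(g(unit)),g(g(unit))),g(g(unit))))) ≐ X2.
Delete trivial equation c ≐ c.
Bind X2 := p(c,g(h(p(g(g(unit)),g(g(unit))),g(g(unit))))); no other remaining equation mentions X2.
Decompose tup/3: Y ≐ n,  Y ≐ R,  S ≐ R.
Bind Y := n; substituting into the one remaining equation that mentions Y gives: n ≐ R.
Bind R := n; substituting into the remaining equation gives: S ≐ n.
Bind S := n.
MGU = { Q := p(c,g(h(p(g(g(unit)),g(g(unit))),g(g(unit))))), X1 := g(g(unit)), V := h(p(g(g(unit)),g(g(unit))),g(g(unit))), X2 := p(c,g(h(p(g(g(unit)),g(g(unit))),g(g(unit))))), Y := n, R := n, S := n }, so X2 := p(c,g(h(p(g(g(unit)),g(g(unit))),g(g(unit))))).

p(c,g(h(p(g(g(unit)),g(g(unit))),g(g(unit)))))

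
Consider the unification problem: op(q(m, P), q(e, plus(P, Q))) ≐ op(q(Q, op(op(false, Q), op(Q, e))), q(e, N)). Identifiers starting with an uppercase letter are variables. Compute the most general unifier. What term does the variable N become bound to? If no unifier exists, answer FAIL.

plus(op(op(false, m), op(m, e)), m)

Decompose op/2: q(m, P) ≐ q(Q, op(op(false, Q), op(Q, e))),  q(e, plus(P, Q)) ≐ q(e, N).
Decompose q/2: m ≐ Q,  P ≐ op(op(false, Q), op(Q, e)).
Bind Q := m; substituting into the remaining equations gives: P ≐ op(op(false, m), op(m, e)),  q(e, plus(P, m)) ≐ q(e, N).
Bind P := op(op(false, m), op(m, e)); substituting into the remaining equation gives: q(e, plus(op(op(false, m), op(m, e)), m)) ≐ q(e, N).
Decompose q/2: e ≐ e,  plus(op(op(false, m), op(m, e)), m) ≐ N.
Delete trivial equation e ≐ e.
Bind N := plus(op(op(false, m), op(m, e)), m).
MGU = { Q ↦ m, P ↦ op(op(false, m), op(m, e)), N ↦ plus(op(op(false, m), op(m, e)), m) }, so N ↦ plus(op(op(false, m), op(m, e)), m).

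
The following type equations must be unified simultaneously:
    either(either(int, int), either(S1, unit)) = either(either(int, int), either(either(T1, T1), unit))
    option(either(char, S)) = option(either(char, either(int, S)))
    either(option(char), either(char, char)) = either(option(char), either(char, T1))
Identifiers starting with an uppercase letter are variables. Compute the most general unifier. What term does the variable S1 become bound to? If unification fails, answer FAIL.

Decompose either/2: either(int, int) = either(int, int),  either(S1, unit) = either(either(T1, T1), unit).
Delete trivial equation either(int, int) = either(int, int).
Decompose either/2: S1 = either(T1, T1),  unit = unit.
Bind S1 := either(T1, T1); no other remaining equation mentions S1.
Delete trivial equation unit = unit.
Decompose option/1: either(char, S) = either(char, either(int, S)).
Decompose either/2: char = char,  S = either(int, S).
Delete trivial equation char = char.
Occurs check fails: S occurs in either(int, S); the equation S = either(int, S) has no finite solution.

FAIL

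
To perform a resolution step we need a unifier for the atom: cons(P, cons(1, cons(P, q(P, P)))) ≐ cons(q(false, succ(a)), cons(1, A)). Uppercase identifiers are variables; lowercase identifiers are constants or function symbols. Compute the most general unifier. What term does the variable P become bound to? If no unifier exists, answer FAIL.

q(false, succ(a))

Decompose cons/2: P ≐ q(false, succ(a)),  cons(1, cons(P, q(P, P))) ≐ cons(1, A).
Bind P := q(false, succ(a)); substituting into the remaining equation gives: cons(1, cons(q(false, succ(a)), q(q(false, succ(a)), q(false, succ(a))))) ≐ cons(1, A).
Decompose cons/2: 1 ≐ 1,  cons(q(false, succ(a)), q(q(false, succ(a)), q(false, succ(a)))) ≐ A.
Delete trivial equation 1 ≐ 1.
Bind A := cons(q(false, succ(a)), q(q(false, succ(a)), q(false, succ(a)))).
MGU = { P ↦ q(false, succ(a)), A ↦ cons(q(false, succ(a)), q(q(false, succ(a)), q(false, succ(a)))) }, so P ↦ q(false, succ(a)).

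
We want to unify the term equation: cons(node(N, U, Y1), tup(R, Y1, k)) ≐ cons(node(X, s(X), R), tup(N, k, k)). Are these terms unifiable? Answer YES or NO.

Decompose cons/2: node(N, U, Y1) ≐ node(X, s(X), R),  tup(R, Y1, k) ≐ tup(N, k, k).
Decompose node/3: N ≐ X,  U ≐ s(X),  Y1 ≐ R.
Bind N := X; substituting into the one remaining equation that mentions N gives: tup(R, Y1, k) ≐ tup(X, k, k).
Bind U := s(X); no other remaining equation mentions U.
Bind Y1 := R; substituting into the remaining equation gives: tup(R, R, k) ≐ tup(X, k, k).
Decompose tup/3: R ≐ X,  R ≐ k,  k ≐ k.
Bind R := X; substituting into the one remaining equation that mentions R gives: X ≐ k. Substituting into the earlier binding gives Y1 := X.
Bind X := k; no other remaining equation mentions X. Substituting into the earlier bindings gives N := k, U := s(k), Y1 := k, R := k.
Delete trivial equation k ≐ k.
No equations remain and no clash or occurs-check failure arose, so a unifier exists.

YES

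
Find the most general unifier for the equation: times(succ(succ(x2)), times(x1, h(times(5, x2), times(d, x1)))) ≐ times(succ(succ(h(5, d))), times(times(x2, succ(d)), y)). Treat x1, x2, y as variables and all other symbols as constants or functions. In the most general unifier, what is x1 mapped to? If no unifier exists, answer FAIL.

times(h(5, d), succ(d))

Decompose times/2: succ(succ(x2)) ≐ succ(succ(h(5, d))),  times(x1, h(times(5, x2), times(d, x1))) ≐ times(times(x2, succ(d)), y).
Decompose succ/1: succ(x2) ≐ succ(h(5, d)).
Decompose succ/1: x2 ≐ h(5, d).
Bind x2 := h(5, d); substituting into the remaining equation gives: times(x1, h(times(5, h(5, d)), times(d, x1))) ≐ times(times(h(5, d), succ(d)), y).
Decompose times/2: x1 ≐ times(h(5, d), succ(d)),  h(times(5, h(5, d)), times(d, x1)) ≐ y.
Bind x1 := times(h(5, d), succ(d)); substituting into the remaining equation gives: h(times(5, h(5, d)), times(d, times(h(5, d), succ(d)))) ≐ y.
Bind y := h(times(5, h(5, d)), times(d, times(h(5, d), succ(d)))).
MGU = { x2 := h(5, d), x1 := times(h(5, d), succ(d)), y := h(times(5, h(5, d)), times(d, times(h(5, d), succ(d)))) }, so x1 := times(h(5, d), succ(d)).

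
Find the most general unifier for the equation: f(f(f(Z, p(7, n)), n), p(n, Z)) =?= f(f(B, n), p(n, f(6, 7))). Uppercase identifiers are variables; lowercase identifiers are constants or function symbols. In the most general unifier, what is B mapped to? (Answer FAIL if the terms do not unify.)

Decompose f/2: f(f(Z, p(7, n)), n) =?= f(B, n),  p(n, Z) =?= p(n, f(6, 7)).
Decompose f/2: f(Z, p(7, n)) =?= B,  n =?= n.
Bind B := f(Z, p(7, n)); no other remaining equation mentions B.
Delete trivial equation n =?= n.
Decompose p/2: n =?= n,  Z =?= f(6, 7).
Delete trivial equation n =?= n.
Bind Z := f(6, 7). Substituting into the earlier binding gives B := f(f(6, 7), p(7, n)).
MGU = { B := f(f(6, 7), p(7, n)), Z := f(6, 7) }, so B := f(f(6, 7), p(7, n)).

f(f(6, 7), p(7, n))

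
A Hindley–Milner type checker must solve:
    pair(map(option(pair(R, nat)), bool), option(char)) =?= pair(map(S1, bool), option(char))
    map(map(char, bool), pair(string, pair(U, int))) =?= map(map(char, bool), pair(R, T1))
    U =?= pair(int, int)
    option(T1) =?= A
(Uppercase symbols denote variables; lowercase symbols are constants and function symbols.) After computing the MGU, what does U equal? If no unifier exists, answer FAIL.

Decompose pair/2: map(option(pair(R, nat)), bool) =?= map(S1, bool),  option(char) =?= option(char).
Decompose map/2: option(pair(R, nat)) =?= S1,  bool =?= bool.
Bind S1 := option(pair(R, nat)); no other remaining equation mentions S1.
Delete trivial equation bool =?= bool.
Delete trivial equation option(char) =?= option(char).
Decompose map/2: map(char, bool) =?= map(char, bool),  pair(string, pair(U, int)) =?= pair(R, T1).
Delete trivial equation map(char, bool) =?= map(char, bool).
Decompose pair/2: string =?= R,  pair(U, int) =?= T1.
Bind R := string; no other remaining equation mentions R. Substituting into the earlier binding gives S1 := option(pair(string, nat)).
Bind T1 := pair(U, int); substituting into the one remaining equation that mentions T1 gives: option(pair(U, int)) =?= A.
Bind U := pair(int, int); substituting into the remaining equation gives: option(pair(pair(int, int), int)) =?= A. Substituting into the earlier binding gives T1 := pair(pair(int, int), int).
Bind A := option(pair(pair(int, int), int)).
MGU = { S1 := option(pair(string, nat)), R := string, T1 := pair(pair(int, int), int), U := pair(int, int), A := option(pair(pair(int, int), int)) }, so U := pair(int, int).

pair(int, int)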